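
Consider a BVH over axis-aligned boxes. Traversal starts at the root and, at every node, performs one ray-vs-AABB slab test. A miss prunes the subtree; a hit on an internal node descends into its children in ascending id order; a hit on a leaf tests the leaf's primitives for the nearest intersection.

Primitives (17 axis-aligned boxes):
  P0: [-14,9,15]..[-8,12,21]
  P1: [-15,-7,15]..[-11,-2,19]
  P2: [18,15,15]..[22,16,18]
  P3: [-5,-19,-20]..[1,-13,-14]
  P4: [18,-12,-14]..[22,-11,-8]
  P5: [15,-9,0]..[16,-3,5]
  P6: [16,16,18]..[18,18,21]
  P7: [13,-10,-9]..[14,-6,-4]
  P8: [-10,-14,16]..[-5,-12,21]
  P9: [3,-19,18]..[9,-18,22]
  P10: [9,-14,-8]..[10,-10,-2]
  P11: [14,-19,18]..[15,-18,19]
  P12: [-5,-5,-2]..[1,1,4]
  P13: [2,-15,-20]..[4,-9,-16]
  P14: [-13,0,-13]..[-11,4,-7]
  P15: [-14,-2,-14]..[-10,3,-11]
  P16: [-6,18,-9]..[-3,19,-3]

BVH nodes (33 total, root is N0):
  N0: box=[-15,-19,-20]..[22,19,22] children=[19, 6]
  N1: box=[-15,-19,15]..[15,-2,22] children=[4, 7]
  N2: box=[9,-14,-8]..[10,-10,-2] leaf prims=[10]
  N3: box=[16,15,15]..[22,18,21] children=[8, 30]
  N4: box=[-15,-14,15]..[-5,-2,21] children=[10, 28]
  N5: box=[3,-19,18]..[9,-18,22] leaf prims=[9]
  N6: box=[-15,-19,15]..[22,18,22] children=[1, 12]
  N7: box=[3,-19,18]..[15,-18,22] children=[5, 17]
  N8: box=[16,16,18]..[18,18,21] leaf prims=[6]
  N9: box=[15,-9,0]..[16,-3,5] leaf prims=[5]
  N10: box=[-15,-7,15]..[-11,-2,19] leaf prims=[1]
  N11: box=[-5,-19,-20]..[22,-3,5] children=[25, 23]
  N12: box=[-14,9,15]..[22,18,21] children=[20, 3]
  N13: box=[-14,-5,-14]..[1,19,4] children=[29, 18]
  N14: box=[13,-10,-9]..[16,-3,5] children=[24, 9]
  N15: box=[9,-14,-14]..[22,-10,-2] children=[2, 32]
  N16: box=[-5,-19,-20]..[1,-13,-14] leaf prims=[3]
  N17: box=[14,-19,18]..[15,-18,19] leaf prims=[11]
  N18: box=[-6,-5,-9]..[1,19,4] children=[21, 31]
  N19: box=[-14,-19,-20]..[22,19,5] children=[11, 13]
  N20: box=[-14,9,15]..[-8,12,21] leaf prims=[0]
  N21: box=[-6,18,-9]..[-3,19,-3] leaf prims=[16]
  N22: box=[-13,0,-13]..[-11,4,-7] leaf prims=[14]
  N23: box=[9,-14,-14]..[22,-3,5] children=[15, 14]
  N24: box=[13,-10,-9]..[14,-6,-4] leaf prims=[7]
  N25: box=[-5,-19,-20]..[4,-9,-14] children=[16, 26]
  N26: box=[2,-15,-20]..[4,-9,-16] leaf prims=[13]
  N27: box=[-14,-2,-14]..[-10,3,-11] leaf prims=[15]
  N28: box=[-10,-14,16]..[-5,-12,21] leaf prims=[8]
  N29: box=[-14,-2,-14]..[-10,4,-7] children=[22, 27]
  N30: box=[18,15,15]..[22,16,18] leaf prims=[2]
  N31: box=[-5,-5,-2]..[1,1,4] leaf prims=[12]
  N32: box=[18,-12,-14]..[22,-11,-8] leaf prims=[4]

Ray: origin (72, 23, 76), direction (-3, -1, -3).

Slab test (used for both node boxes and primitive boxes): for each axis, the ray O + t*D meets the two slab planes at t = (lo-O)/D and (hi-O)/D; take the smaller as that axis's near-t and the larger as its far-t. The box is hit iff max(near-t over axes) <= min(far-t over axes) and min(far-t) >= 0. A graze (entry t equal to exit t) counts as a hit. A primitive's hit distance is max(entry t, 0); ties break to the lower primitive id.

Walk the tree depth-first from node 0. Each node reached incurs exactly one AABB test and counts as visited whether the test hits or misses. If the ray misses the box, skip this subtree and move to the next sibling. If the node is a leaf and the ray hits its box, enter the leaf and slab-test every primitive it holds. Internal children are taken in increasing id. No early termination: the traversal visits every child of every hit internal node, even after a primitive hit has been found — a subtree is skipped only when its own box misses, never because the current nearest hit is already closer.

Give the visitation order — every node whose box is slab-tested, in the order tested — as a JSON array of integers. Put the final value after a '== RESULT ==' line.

Walk:
N0 x:[50/3,29] y:[4,42] z:[18,32] -> hit [18,29], descend [6, 19]
  N6 x:[50/3,29] y:[5,42] z:[18,61/3] -> hit [18,61/3], descend [1, 12]
    N1 x:[19,29] y:[25,42] z:[18,61/3] -> miss, prune
    N12 x:[50/3,86/3] y:[5,14] z:[55/3,61/3] -> miss, prune
  N19 x:[50/3,86/3] y:[4,42] z:[71/3,32] -> hit [71/3,86/3], descend [11, 13]
    N11 x:[50/3,77/3] y:[26,42] z:[71/3,32] -> miss, prune
    N13 x:[71/3,86/3] y:[4,28] z:[24,30] -> hit [24,28], descend [18, 29]
      N18 x:[71/3,26] y:[4,28] z:[24,85/3] -> hit [24,26], descend [21, 31]
        N21 x:[25,26] y:[4,5] z:[79/3,85/3] -> miss, prune
        N31 x:[71/3,77/3] y:[22,28] z:[24,26] -> hit [24,77/3] leaf, test {P12@t=24}
      N29 x:[82/3,86/3] y:[19,25] z:[83/3,30] -> miss, prune

order=[0, 6, 1, 12, 19, 11, 13, 18, 21, 31, 29]  |boxes|=11  |leaves|=1  hit=P12

== RESULT ==
[0, 6, 1, 12, 19, 11, 13, 18, 21, 31, 29]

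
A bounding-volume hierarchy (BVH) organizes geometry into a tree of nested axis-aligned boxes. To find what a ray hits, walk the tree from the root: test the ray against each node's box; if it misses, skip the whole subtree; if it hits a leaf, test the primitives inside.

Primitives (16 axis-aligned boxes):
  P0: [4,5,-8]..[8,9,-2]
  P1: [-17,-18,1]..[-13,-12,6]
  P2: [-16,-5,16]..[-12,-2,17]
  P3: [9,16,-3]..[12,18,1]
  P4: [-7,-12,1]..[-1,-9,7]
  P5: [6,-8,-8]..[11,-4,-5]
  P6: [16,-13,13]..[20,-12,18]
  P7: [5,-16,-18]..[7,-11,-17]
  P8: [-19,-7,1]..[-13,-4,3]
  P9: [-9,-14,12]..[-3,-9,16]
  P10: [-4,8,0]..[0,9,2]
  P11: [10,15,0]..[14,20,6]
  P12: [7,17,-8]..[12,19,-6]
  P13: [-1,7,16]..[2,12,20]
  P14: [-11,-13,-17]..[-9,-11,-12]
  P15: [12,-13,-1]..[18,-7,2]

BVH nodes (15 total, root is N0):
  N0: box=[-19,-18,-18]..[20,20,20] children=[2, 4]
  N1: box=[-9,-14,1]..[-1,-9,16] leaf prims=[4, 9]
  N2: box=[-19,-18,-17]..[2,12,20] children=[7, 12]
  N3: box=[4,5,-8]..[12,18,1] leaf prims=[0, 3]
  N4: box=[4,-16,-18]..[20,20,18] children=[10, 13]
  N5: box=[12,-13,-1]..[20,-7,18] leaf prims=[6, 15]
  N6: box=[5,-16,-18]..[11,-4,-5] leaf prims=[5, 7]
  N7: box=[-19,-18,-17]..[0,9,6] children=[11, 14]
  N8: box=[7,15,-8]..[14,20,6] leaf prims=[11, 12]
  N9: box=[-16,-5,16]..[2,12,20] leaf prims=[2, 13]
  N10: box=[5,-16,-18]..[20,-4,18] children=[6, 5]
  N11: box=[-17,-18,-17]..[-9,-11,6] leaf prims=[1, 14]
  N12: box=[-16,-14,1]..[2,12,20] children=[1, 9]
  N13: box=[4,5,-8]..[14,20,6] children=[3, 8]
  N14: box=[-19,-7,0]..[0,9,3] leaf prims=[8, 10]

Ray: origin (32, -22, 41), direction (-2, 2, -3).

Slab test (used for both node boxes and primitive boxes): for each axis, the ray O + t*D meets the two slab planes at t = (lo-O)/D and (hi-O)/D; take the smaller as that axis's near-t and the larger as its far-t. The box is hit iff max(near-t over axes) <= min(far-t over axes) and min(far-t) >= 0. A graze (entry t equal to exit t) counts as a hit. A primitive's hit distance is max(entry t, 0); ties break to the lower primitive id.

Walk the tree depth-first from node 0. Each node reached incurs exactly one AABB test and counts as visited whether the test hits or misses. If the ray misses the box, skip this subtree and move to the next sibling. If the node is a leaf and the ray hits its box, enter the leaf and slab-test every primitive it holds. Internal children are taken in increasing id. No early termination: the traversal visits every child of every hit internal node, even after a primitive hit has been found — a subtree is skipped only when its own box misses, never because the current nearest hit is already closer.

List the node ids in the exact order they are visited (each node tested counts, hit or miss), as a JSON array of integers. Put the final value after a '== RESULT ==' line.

Trace the traversal:
N0 x:[6,51/2] y:[2,21] z:[7,59/3] -> hit [7,59/3], descend [2, 4]
  N2 x:[15,51/2] y:[2,17] z:[7,58/3] -> hit [15,17], descend [7, 12]
    N7 x:[16,51/2] y:[2,31/2] z:[35/3,58/3] -> miss, prune
    N12 x:[15,24] y:[4,17] z:[7,40/3] -> miss, prune
  N4 x:[6,14] y:[3,21] z:[23/3,59/3] -> hit [23/3,14], descend [10, 13]
    N10 x:[6,27/2] y:[3,9] z:[23/3,59/3] -> hit [23/3,9], descend [5, 6]
      N5 x:[6,10] y:[9/2,15/2] z:[23/3,14] -> miss, prune
      N6 x:[21/2,27/2] y:[3,9] z:[46/3,59/3] -> miss, prune
    N13 x:[9,14] y:[27/2,21] z:[35/3,49/3] -> hit [27/2,14], descend [3, 8]
      N3 x:[10,14] y:[27/2,20] z:[40/3,49/3] -> hit [27/2,14] leaf, test {P0(miss), P3(miss)}
      N8 x:[9,25/2] y:[37/2,21] z:[35/3,49/3] -> miss, prune

11 AABB tests over nodes [0, 2, 7, 12, 4, 10, 5, 6, 13, 3, 8]; 1 leaf entered; closest miss.

== RESULT ==
[0, 2, 7, 12, 4, 10, 5, 6, 13, 3, 8]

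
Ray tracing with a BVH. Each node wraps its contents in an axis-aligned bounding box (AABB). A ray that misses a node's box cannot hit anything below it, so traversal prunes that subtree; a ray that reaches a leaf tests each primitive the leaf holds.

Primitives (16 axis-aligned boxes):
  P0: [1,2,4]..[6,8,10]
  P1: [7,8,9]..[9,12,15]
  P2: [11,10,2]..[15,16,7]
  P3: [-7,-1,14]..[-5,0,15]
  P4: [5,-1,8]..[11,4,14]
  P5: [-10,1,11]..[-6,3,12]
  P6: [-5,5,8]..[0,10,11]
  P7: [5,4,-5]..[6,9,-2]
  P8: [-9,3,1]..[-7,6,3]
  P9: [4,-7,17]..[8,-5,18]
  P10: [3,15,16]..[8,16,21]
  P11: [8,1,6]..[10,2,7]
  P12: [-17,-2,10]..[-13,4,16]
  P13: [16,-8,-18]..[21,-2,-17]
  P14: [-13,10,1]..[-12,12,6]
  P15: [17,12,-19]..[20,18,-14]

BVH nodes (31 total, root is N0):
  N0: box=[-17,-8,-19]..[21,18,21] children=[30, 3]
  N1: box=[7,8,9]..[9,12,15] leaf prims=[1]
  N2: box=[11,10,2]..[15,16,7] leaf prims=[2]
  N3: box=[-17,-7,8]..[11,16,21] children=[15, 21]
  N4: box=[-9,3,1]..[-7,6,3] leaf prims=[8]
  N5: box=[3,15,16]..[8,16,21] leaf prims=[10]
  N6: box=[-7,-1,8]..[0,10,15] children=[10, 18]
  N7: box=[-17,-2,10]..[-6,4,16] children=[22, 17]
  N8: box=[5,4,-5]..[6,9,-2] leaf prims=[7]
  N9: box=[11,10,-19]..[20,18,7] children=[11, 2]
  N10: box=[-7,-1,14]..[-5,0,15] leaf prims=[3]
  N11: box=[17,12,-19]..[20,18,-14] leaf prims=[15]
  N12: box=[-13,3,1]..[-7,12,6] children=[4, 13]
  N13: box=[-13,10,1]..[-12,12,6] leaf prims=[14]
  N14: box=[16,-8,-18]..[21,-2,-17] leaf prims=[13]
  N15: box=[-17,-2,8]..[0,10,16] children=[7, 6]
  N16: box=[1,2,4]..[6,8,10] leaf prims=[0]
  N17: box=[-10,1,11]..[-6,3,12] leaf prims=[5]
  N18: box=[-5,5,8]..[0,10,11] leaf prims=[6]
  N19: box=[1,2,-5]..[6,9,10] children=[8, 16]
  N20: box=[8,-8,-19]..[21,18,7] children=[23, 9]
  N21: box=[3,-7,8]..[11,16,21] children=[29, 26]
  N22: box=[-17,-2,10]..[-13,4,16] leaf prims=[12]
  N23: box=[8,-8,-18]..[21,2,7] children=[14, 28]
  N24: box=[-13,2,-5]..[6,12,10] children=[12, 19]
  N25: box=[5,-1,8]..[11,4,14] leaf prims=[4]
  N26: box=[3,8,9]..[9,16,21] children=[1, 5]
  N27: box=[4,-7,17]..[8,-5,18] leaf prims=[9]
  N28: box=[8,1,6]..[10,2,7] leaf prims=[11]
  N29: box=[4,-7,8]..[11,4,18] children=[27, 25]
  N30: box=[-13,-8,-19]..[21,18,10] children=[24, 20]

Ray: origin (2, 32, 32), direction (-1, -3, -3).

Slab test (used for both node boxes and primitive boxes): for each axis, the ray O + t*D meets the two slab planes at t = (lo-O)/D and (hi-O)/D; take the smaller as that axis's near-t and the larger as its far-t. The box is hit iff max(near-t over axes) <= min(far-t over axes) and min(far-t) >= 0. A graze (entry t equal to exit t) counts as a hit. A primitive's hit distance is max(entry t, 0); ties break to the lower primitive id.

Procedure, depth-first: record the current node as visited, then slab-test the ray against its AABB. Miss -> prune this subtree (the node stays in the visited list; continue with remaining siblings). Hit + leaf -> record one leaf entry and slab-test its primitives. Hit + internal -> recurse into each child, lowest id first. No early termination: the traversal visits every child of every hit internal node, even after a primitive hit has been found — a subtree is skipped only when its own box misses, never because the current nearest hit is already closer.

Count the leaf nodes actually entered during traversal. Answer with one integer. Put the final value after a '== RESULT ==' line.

Traverse from the root:
N0 x:[-19,19] y:[14/3,40/3] z:[11/3,17] -> hit [14/3,40/3], descend [3, 30]
  N3 x:[-9,19] y:[16/3,13] z:[11/3,8] -> hit [16/3,8], descend [15, 21]
    N15 x:[2,19] y:[22/3,34/3] z:[16/3,8] -> hit [22/3,8], descend [6, 7]
      N6 x:[2,9] y:[22/3,11] z:[17/3,8] -> hit [22/3,8], descend [10, 18]
        N10 x:[7,9] y:[32/3,11] z:[17/3,6] -> miss, prune
        N18 x:[2,7] y:[22/3,9] z:[7,8] -> miss, prune
      N7 x:[8,19] y:[28/3,34/3] z:[16/3,22/3] -> miss, prune
    N21 x:[-9,-1] y:[16/3,13] z:[11/3,8] -> miss, prune
  N30 x:[-19,15] y:[14/3,40/3] z:[22/3,17] -> hit [22/3,40/3], descend [20, 24]
    N20 x:[-19,-6] y:[14/3,40/3] z:[25/3,17] -> miss, prune
    N24 x:[-4,15] y:[20/3,10] z:[22/3,37/3] -> hit [22/3,10], descend [12, 19]
      N12 x:[9,15] y:[20/3,29/3] z:[26/3,31/3] -> hit [9,29/3], descend [4, 13]
        N4 x:[9,11] y:[26/3,29/3] z:[29/3,31/3] -> hit [29/3,29/3] leaf, test {P8@t=29/3}
        N13 x:[14,15] y:[20/3,22/3] z:[26/3,31/3] -> miss, prune
      N19 x:[-4,1] y:[23/3,10] z:[22/3,37/3] -> miss, prune

15 AABB tests over nodes [0, 3, 15, 6, 10, 18, 7, 21, 30, 20, 24, 12, 4, 13, 19]; 1 leaf entered; closest P8.

== RESULT ==
1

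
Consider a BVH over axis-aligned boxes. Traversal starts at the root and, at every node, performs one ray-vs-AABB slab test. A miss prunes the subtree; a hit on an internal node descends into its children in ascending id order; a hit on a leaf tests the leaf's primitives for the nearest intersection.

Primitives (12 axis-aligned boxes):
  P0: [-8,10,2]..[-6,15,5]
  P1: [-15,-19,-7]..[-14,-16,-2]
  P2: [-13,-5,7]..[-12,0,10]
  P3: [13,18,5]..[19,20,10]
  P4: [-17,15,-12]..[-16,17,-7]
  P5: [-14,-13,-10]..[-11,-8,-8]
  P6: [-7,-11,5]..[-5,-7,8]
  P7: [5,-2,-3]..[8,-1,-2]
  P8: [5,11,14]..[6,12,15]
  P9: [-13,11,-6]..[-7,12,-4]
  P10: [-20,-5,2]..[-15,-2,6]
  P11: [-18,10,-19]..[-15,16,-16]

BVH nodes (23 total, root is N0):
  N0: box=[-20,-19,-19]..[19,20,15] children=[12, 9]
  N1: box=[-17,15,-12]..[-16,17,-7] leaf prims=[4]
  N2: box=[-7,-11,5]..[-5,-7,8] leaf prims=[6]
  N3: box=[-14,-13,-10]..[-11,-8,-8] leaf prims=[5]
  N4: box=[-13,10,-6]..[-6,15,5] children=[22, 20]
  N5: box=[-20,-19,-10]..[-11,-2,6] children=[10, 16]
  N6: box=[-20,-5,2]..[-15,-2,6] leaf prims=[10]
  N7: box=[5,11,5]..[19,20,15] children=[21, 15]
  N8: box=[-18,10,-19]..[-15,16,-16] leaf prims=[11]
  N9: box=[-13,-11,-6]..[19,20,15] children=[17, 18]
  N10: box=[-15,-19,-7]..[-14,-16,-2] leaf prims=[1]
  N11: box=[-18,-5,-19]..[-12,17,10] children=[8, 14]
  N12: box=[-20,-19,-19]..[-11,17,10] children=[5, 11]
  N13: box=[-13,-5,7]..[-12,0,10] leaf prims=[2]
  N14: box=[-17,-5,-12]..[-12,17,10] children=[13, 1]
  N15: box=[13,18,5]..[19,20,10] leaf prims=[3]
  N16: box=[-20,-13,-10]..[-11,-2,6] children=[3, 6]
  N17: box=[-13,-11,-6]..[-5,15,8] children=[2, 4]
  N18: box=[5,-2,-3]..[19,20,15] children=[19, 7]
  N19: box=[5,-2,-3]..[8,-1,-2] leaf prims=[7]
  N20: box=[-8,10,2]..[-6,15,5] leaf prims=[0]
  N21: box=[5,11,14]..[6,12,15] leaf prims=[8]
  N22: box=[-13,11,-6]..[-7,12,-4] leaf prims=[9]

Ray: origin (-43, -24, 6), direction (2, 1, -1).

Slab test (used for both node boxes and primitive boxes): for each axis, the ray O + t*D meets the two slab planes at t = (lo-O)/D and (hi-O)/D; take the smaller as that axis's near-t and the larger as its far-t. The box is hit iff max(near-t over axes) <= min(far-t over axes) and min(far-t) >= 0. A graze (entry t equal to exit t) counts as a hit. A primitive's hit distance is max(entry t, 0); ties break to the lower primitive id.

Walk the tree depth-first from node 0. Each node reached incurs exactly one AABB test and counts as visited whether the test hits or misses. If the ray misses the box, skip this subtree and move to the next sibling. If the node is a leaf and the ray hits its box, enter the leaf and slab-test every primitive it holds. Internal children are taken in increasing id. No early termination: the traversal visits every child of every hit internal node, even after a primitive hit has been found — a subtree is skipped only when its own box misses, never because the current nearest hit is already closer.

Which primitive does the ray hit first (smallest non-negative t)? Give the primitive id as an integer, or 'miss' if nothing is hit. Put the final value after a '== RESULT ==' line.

Traverse from the root:
N0 x:[23/2,31] y:[5,44] z:[-9,25] -> hit [23/2,25], descend [9, 12]
  N9 x:[15,31] y:[13,44] z:[-9,12] -> miss, prune
  N12 x:[23/2,16] y:[5,41] z:[-4,25] -> hit [23/2,16], descend [5, 11]
    N5 x:[23/2,16] y:[5,22] z:[0,16] -> hit [23/2,16], descend [10, 16]
      N10 x:[14,29/2] y:[5,8] z:[8,13] -> miss, prune
      N16 x:[23/2,16] y:[11,22] z:[0,16] -> hit [23/2,16], descend [3, 6]
        N3 x:[29/2,16] y:[11,16] z:[14,16] -> hit [29/2,16] leaf, test {P5@t=29/2}
        N6 x:[23/2,14] y:[19,22] z:[0,4] -> miss, prune
    N11 x:[25/2,31/2] y:[19,41] z:[-4,25] -> miss, prune

Visited [0, 9, 12, 5, 10, 16, 3, 6, 11]. Tests: 9 box, 1 leaf. Nearest: P5.

== RESULT ==
5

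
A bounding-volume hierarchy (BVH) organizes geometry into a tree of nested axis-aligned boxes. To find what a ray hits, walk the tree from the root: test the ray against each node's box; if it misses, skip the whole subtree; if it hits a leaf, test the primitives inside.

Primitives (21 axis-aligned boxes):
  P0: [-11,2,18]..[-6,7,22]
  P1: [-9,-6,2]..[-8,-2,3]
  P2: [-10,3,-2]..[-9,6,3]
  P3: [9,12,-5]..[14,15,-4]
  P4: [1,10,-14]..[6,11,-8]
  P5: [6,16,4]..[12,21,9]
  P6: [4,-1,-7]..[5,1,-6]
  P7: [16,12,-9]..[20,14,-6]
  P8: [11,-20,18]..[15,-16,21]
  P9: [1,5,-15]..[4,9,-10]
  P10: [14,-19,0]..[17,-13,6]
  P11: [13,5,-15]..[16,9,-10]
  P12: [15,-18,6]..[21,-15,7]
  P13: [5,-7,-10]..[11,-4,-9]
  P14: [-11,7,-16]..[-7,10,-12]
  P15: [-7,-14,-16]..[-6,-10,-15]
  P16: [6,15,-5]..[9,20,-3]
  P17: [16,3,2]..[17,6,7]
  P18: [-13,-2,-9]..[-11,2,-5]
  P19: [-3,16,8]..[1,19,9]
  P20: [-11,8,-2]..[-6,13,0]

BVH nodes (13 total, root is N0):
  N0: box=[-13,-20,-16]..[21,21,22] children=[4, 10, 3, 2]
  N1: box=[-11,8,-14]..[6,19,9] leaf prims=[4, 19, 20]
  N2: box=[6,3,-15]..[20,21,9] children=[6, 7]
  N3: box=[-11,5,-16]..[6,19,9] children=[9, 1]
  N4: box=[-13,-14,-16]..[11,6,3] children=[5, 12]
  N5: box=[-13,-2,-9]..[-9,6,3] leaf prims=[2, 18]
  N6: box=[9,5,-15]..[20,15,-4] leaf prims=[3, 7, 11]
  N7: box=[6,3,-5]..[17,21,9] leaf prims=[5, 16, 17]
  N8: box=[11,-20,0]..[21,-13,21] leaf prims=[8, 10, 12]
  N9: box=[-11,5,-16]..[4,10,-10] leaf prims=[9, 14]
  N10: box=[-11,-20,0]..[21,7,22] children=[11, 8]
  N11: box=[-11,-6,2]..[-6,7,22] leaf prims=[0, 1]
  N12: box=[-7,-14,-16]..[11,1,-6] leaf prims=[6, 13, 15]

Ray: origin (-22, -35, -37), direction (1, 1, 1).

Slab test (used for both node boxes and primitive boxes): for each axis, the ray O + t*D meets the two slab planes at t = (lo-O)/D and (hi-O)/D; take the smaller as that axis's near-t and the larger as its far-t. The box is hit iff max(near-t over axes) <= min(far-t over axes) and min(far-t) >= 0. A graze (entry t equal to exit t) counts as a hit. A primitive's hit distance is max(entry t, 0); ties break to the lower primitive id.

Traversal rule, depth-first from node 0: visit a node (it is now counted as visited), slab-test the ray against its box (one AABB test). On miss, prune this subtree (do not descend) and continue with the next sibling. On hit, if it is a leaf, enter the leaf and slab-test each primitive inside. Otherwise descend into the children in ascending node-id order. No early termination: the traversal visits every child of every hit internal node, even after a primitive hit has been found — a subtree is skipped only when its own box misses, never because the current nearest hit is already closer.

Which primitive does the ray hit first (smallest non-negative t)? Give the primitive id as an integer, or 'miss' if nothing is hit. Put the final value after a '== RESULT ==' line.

Walk:
N0 x:[9,43] y:[15,56] z:[21,59] -> hit [21,43], descend [2, 3, 4, 10]
  N2 x:[28,42] y:[38,56] z:[22,46] -> hit [38,42], descend [6, 7]
    N6 x:[31,42] y:[40,50] z:[22,33] -> miss, prune
    N7 x:[28,39] y:[38,56] z:[32,46] -> hit [38,39] leaf, test {P5(miss), P16(miss), P17@t=39}
  N3 x:[11,28] y:[40,54] z:[21,46] -> miss, prune
  N4 x:[9,33] y:[21,41] z:[21,40] -> hit [21,33], descend [5, 12]
    N5 x:[9,13] y:[33,41] z:[28,40] -> miss, prune
    N12 x:[15,33] y:[21,36] z:[21,31] -> hit [21,31] leaf, test {P6(miss), P13@t=28, P15(miss)}
  N10 x:[11,43] y:[15,42] z:[37,59] -> hit [37,42], descend [8, 11]
    N8 x:[33,43] y:[15,22] z:[37,58] -> miss, prune
    N11 x:[11,16] y:[29,42] z:[39,59] -> miss, prune

Summary -> nodes [0, 2, 6, 7, 3, 4, 5, 12, 10, 8, 11]; box-tests=11; leaf-entries=2; first=P13

== RESULT ==
13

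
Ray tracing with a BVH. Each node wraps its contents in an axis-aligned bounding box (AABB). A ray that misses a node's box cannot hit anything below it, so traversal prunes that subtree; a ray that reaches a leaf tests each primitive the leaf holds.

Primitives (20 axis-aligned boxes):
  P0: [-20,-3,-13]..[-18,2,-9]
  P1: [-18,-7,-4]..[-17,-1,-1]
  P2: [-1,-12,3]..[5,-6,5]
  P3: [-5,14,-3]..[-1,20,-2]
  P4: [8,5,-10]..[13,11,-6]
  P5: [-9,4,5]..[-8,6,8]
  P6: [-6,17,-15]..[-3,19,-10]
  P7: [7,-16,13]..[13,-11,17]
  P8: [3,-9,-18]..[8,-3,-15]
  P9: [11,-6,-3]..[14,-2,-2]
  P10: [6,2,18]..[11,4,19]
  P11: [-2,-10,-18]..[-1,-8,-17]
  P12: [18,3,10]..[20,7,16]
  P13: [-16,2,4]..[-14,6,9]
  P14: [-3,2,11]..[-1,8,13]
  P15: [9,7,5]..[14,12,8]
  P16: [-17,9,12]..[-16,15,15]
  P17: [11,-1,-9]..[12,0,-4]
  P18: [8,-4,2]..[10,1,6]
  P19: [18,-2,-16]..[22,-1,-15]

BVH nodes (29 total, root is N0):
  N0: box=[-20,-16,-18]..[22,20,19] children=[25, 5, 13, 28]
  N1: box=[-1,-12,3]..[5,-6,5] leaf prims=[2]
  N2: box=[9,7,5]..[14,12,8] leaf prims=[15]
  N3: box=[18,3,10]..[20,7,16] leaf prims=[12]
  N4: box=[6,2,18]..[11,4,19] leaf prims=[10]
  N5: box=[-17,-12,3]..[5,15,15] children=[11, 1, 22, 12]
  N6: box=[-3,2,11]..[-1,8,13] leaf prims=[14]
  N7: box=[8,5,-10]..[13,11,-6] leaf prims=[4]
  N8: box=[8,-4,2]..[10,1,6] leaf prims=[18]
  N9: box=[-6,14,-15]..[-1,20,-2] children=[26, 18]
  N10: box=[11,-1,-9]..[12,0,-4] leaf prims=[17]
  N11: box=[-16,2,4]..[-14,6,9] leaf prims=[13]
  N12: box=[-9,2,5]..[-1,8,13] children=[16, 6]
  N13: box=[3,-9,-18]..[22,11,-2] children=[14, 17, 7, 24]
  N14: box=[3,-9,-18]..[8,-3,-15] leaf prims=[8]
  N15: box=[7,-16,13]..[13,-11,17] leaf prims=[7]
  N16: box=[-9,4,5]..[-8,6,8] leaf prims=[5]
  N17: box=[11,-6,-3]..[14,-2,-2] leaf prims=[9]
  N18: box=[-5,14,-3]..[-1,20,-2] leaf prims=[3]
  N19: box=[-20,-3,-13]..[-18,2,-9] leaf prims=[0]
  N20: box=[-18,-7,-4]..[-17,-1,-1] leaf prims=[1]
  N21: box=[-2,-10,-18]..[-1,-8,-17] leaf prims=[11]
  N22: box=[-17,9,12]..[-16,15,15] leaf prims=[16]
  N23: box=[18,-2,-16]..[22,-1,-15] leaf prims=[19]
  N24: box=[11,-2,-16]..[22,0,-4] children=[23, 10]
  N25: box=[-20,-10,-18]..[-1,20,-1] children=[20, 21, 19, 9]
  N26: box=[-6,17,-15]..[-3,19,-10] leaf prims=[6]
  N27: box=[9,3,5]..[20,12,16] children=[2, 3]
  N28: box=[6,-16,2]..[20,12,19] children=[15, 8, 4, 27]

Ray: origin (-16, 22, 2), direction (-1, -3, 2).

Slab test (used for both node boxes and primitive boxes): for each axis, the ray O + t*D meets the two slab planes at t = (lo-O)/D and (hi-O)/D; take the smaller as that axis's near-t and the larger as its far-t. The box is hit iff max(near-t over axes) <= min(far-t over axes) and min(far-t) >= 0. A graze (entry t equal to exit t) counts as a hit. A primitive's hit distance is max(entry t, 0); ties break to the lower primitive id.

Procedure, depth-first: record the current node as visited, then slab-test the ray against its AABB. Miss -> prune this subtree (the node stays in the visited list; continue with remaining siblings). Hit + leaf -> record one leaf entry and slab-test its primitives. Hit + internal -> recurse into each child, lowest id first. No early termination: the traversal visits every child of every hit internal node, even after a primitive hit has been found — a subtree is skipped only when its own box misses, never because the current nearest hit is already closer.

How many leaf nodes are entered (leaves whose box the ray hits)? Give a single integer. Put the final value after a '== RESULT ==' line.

Trace the traversal:
N0 x:[-38,4] y:[2/3,38/3] z:[-10,17/2] -> hit [2/3,4], descend [5, 13, 25, 28]
  N5 x:[-21,1] y:[7/3,34/3] z:[1/2,13/2] -> miss, prune
  N13 x:[-38,-19] y:[11/3,31/3] z:[-10,-2] -> miss, prune
  N25 x:[-15,4] y:[2/3,32/3] z:[-10,-3/2] -> miss, prune
  N28 x:[-36,-22] y:[10/3,38/3] z:[0,17/2] -> miss, prune

Visited [0, 5, 13, 25, 28]. Tests: 5 box, 0 leaf. Nearest: miss.

== RESULT ==
0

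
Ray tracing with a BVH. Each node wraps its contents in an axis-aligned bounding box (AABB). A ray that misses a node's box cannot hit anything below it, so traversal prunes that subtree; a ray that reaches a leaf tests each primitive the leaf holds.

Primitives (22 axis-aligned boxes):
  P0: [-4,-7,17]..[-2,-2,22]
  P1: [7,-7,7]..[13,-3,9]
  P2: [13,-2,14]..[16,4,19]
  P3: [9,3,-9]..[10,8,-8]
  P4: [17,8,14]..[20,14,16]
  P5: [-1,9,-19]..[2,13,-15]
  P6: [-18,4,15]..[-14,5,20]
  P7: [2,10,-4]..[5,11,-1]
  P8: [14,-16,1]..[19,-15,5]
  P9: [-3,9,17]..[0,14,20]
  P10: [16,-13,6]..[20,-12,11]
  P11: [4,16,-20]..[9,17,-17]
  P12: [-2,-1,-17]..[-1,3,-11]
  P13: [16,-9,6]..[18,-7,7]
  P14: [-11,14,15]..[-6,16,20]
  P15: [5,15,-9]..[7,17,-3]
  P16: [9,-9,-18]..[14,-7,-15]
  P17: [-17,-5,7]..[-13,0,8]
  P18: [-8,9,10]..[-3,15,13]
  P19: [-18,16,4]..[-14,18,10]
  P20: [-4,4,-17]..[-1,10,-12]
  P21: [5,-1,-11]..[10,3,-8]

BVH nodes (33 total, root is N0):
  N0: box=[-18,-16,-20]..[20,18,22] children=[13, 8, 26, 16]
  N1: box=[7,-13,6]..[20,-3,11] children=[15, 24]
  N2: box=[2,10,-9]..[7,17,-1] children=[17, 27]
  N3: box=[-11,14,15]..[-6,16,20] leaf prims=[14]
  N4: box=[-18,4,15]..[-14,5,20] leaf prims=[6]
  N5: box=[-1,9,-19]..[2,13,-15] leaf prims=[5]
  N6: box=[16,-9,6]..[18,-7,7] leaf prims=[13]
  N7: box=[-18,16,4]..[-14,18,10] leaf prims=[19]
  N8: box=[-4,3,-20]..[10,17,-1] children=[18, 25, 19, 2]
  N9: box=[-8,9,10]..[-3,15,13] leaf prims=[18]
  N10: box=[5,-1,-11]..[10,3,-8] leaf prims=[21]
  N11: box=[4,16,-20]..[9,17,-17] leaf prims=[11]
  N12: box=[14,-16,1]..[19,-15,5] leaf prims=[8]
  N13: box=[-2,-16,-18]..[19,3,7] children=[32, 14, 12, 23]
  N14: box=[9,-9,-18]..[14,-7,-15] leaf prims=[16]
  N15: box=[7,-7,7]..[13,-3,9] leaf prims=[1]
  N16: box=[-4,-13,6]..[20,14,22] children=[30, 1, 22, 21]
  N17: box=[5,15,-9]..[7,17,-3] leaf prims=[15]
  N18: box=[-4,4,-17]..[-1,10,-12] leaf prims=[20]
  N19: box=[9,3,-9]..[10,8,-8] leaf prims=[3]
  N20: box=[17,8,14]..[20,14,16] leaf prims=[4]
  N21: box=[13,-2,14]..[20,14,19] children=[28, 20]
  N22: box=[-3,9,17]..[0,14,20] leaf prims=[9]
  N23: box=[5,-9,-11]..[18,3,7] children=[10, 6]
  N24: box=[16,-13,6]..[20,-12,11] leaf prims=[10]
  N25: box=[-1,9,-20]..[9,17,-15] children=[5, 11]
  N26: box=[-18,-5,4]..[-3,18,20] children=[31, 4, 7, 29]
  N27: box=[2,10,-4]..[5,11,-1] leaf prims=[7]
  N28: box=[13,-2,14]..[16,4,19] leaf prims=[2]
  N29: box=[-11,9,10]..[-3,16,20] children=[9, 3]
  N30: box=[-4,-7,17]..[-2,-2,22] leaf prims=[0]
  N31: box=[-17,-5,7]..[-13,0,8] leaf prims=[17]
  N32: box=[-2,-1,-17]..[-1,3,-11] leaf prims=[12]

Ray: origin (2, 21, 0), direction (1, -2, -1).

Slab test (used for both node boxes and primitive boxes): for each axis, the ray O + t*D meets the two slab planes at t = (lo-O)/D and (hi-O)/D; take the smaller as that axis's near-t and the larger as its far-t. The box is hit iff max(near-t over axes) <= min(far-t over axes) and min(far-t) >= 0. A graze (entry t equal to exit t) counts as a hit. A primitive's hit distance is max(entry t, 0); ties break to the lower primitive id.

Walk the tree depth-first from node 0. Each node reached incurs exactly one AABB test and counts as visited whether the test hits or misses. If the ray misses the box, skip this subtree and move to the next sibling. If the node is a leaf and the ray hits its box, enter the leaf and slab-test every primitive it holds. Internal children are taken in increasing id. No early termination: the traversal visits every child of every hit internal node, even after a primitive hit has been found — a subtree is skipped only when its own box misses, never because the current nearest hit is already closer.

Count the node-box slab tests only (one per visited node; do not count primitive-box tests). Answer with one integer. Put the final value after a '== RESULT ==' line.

Walk:
N0 x:[-20,18] y:[3/2,37/2] z:[-22,20] -> hit [3/2,18], descend [8, 13, 16, 26]
  N8 x:[-6,8] y:[2,9] z:[1,20] -> hit [2,8], descend [2, 18, 19, 25]
    N2 x:[0,5] y:[2,11/2] z:[1,9] -> hit [2,5], descend [17, 27]
      N17 x:[3,5] y:[2,3] z:[3,9] -> hit [3,3] leaf, test {P15@t=3}
      N27 x:[0,3] y:[5,11/2] z:[1,4] -> miss, prune
    N18 x:[-6,-3] y:[11/2,17/2] z:[12,17] -> miss, prune
    N19 x:[7,8] y:[13/2,9] z:[8,9] -> hit [8,8] leaf, test {P3@t=8}
    N25 x:[-3,7] y:[2,6] z:[15,20] -> miss, prune
  N13 x:[-4,17] y:[9,37/2] z:[-7,18] -> hit [9,17], descend [12, 14, 23, 32]
    N12 x:[12,17] y:[18,37/2] z:[-5,-1] -> miss, prune
    N14 x:[7,12] y:[14,15] z:[15,18] -> miss, prune
    N23 x:[3,16] y:[9,15] z:[-7,11] -> hit [9,11], descend [6, 10]
      N6 x:[14,16] y:[14,15] z:[-7,-6] -> miss, prune
      N10 x:[3,8] y:[9,11] z:[8,11] -> miss, prune
    N32 x:[-4,-3] y:[9,11] z:[11,17] -> miss, prune
  N16 x:[-6,18] y:[7/2,17] z:[-22,-6] -> miss, prune
  N26 x:[-20,-5] y:[3/2,13] z:[-20,-4] -> miss, prune

order=[0, 8, 2, 17, 27, 18, 19, 25, 13, 12, 14, 23, 6, 10, 32, 16, 26]  |boxes|=17  |leaves|=2  hit=P15

== RESULT ==
17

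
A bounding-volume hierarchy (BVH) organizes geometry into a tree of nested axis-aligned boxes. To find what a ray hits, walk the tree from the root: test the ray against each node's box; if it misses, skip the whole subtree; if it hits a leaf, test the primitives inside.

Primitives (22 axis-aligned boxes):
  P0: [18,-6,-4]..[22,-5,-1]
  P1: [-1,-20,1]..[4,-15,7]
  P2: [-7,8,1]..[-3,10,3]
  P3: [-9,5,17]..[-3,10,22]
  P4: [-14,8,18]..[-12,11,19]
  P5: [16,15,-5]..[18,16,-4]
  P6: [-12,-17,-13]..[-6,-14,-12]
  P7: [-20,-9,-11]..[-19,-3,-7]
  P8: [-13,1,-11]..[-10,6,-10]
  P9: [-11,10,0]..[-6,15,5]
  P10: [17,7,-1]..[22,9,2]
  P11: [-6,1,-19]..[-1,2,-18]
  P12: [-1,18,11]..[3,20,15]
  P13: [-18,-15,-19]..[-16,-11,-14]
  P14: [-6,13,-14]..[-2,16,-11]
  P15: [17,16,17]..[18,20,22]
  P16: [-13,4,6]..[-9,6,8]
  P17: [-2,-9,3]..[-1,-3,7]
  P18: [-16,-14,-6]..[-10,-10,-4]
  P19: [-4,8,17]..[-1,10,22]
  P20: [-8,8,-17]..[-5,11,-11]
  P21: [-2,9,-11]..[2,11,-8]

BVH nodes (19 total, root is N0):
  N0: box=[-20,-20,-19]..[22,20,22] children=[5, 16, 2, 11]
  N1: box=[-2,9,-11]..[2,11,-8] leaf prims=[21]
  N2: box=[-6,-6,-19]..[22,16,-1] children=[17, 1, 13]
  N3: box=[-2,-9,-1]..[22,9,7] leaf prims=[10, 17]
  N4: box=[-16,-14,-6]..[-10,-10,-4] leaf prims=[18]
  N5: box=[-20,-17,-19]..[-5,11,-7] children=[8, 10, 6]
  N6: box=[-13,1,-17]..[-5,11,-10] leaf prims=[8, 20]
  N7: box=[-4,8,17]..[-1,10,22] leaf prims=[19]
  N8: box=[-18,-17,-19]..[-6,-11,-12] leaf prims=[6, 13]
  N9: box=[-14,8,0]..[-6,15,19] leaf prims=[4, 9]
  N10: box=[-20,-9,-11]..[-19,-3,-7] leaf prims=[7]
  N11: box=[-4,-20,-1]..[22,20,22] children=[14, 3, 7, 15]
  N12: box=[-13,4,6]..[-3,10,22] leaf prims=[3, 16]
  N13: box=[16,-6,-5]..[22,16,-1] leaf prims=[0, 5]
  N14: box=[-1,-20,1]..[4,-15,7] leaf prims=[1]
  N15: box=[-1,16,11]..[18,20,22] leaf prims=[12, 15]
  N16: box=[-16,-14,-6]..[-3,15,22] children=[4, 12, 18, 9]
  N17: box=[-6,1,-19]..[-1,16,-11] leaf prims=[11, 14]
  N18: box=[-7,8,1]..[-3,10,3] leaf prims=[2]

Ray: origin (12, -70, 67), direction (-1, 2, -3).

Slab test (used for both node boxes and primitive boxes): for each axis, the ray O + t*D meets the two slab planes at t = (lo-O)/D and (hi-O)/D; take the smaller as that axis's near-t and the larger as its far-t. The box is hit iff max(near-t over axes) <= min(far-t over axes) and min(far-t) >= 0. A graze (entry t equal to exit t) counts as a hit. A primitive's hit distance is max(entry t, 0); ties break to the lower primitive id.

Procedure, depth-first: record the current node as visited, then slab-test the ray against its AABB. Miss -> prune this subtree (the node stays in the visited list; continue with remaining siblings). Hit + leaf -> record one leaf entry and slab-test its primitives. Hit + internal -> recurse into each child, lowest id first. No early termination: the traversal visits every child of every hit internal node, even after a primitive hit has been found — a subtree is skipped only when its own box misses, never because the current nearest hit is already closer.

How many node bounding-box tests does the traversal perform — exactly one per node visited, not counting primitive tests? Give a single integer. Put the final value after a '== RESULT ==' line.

Traverse from the root:
N0 x:[-10,32] y:[25,45] z:[15,86/3] -> hit [25,86/3], descend [2, 5, 11, 16]
  N2 x:[-10,18] y:[32,43] z:[68/3,86/3] -> miss, prune
  N5 x:[17,32] y:[53/2,81/2] z:[74/3,86/3] -> hit [53/2,86/3], descend [6, 8, 10]
    N6 x:[17,25] y:[71/2,81/2] z:[77/3,28] -> miss, prune
    N8 x:[18,30] y:[53/2,59/2] z:[79/3,86/3] -> hit [53/2,86/3] leaf, test {P6(miss), P13@t=28}
    N10 x:[31,32] y:[61/2,67/2] z:[74/3,26] -> miss, prune
  N11 x:[-10,16] y:[25,45] z:[15,68/3] -> miss, prune
  N16 x:[15,28] y:[28,85/2] z:[15,73/3] -> miss, prune

Summary -> nodes [0, 2, 5, 6, 8, 10, 11, 16]; box-tests=8; leaf-entries=1; first=P13

== RESULT ==
8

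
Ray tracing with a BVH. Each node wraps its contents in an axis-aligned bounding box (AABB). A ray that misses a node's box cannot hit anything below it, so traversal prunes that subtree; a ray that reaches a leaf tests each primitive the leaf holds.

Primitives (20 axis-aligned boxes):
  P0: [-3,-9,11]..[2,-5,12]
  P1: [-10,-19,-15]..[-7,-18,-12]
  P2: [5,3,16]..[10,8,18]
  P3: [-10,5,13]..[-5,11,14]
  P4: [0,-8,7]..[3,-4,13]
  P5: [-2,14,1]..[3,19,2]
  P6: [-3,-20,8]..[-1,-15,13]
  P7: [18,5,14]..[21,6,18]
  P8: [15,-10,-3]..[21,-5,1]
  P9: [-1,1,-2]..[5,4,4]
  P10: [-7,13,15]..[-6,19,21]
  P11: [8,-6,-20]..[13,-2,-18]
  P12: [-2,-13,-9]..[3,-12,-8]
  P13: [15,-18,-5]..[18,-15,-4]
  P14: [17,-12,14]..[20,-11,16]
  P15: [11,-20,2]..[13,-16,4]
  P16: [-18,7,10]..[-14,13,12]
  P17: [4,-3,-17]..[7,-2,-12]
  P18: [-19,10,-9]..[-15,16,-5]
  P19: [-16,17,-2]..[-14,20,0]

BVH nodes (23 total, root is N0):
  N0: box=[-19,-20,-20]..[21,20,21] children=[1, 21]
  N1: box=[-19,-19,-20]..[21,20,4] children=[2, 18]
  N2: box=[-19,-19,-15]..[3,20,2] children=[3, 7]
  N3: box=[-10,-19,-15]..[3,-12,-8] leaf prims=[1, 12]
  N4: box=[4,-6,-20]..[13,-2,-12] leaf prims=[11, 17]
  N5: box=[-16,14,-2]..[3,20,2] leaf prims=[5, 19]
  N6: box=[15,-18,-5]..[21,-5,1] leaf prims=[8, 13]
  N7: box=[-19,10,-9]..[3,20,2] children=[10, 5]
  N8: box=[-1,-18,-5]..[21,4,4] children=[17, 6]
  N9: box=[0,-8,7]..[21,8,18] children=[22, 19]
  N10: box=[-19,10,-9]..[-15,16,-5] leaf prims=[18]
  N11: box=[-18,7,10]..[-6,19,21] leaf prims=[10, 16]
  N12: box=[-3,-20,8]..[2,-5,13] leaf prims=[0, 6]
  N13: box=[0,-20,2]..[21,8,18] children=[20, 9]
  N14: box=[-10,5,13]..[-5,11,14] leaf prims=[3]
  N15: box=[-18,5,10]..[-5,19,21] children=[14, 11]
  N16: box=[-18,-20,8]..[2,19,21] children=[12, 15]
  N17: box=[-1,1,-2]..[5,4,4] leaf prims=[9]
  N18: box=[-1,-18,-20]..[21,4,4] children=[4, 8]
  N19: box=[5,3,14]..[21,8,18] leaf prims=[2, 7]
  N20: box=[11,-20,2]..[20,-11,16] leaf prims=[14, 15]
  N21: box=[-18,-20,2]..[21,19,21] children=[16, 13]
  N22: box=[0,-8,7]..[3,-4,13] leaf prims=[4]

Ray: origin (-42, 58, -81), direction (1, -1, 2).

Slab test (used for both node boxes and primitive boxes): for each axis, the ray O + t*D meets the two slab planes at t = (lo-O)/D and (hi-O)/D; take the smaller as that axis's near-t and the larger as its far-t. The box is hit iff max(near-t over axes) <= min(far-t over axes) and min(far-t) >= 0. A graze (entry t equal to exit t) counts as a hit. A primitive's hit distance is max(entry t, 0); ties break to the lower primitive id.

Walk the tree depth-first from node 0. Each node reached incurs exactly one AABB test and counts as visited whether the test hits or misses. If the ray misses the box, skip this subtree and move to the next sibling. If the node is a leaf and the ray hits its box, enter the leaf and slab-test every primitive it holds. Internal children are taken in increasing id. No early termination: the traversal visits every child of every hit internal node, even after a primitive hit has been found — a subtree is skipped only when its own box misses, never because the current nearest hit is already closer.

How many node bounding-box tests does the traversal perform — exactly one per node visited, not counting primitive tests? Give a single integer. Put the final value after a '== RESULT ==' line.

Trace the traversal:
N0 x:[23,63] y:[38,78] z:[61/2,51] -> hit [38,51], descend [1, 21]
  N1 x:[23,63] y:[38,77] z:[61/2,85/2] -> hit [38,85/2], descend [2, 18]
    N2 x:[23,45] y:[38,77] z:[33,83/2] -> hit [38,83/2], descend [3, 7]
      N3 x:[32,45] y:[70,77] z:[33,73/2] -> miss, prune
      N7 x:[23,45] y:[38,48] z:[36,83/2] -> hit [38,83/2], descend [5, 10]
        N5 x:[26,45] y:[38,44] z:[79/2,83/2] -> hit [79/2,83/2] leaf, test {P5@t=41, P19(miss)}
        N10 x:[23,27] y:[42,48] z:[36,38] -> miss, prune
    N18 x:[41,63] y:[54,76] z:[61/2,85/2] -> miss, prune
  N21 x:[24,63] y:[39,78] z:[83/2,51] -> hit [83/2,51], descend [13, 16]
    N13 x:[42,63] y:[50,78] z:[83/2,99/2] -> miss, prune
    N16 x:[24,44] y:[39,78] z:[89/2,51] -> miss, prune

Visited [0, 1, 2, 3, 7, 5, 10, 18, 21, 13, 16]. Tests: 11 box, 1 leaf. Nearest: P5.

== RESULT ==
11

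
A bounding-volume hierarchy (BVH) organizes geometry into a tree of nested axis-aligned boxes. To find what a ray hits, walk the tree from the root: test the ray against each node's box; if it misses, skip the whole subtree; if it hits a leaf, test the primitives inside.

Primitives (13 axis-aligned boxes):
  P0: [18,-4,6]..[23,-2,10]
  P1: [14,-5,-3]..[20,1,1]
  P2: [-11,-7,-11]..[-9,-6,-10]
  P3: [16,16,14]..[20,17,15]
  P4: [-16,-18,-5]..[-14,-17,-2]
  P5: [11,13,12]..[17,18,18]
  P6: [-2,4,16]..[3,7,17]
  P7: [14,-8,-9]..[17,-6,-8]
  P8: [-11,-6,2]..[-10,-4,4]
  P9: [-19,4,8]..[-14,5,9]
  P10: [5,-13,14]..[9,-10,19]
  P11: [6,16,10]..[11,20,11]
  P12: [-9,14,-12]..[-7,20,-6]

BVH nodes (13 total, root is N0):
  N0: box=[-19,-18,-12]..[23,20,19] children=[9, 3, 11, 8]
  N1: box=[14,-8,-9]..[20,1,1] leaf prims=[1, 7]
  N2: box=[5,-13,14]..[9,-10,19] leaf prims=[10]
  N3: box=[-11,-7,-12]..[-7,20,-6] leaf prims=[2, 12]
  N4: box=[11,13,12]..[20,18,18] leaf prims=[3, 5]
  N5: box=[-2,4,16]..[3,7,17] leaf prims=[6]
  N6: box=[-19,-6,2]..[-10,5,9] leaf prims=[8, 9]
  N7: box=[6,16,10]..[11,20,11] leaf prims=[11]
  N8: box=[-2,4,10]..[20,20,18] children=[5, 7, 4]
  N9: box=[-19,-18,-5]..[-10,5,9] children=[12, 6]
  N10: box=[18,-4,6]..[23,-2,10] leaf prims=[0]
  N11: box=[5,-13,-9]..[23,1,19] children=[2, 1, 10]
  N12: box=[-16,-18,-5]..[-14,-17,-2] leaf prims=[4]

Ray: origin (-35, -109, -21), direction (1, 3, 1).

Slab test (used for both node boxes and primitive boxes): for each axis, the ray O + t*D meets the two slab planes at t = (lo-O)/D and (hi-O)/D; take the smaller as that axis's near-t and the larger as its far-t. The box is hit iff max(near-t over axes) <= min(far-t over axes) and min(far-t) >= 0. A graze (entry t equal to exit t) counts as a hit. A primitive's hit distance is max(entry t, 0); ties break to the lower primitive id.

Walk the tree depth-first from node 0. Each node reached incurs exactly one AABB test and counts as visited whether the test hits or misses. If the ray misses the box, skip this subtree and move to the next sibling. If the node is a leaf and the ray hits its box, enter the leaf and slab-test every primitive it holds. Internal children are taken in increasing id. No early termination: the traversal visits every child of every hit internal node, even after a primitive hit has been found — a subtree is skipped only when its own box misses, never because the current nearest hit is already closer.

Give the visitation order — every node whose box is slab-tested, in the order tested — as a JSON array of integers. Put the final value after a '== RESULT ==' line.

Trace the traversal:
N0 x:[16,58] y:[91/3,43] z:[9,40] -> hit [91/3,40], descend [3, 8, 9, 11]
  N3 x:[24,28] y:[34,43] z:[9,15] -> miss, prune
  N8 x:[33,55] y:[113/3,43] z:[31,39] -> hit [113/3,39], descend [4, 5, 7]
    N4 x:[46,55] y:[122/3,127/3] z:[33,39] -> miss, prune
    N5 x:[33,38] y:[113/3,116/3] z:[37,38] -> hit [113/3,38] leaf, test {P6@t=113/3}
    N7 x:[41,46] y:[125/3,43] z:[31,32] -> miss, prune
  N9 x:[16,25] y:[91/3,38] z:[16,30] -> miss, prune
  N11 x:[40,58] y:[32,110/3] z:[12,40] -> miss, prune

8 AABB tests over nodes [0, 3, 8, 4, 5, 7, 9, 11]; 1 leaf entered; closest P6.

== RESULT ==
[0, 3, 8, 4, 5, 7, 9, 11]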